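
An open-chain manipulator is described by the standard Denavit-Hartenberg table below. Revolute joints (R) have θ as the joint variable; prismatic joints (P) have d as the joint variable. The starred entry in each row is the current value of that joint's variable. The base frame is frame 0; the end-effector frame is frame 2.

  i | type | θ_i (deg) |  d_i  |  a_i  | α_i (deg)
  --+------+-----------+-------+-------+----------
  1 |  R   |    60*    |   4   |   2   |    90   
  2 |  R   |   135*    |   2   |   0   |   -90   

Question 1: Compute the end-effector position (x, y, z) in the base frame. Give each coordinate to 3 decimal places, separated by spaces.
after link 1: o_1 = (1.0000, 1.7321, 4.0000)
after link 2: o_2 = (2.7321, 0.7321, 4.0000)

2.732 0.732 4.000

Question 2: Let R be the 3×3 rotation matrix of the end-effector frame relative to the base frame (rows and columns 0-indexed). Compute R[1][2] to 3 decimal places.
-0.612

End-effector z-axis (col 2 of R) = (-0.3536,-0.6124,-0.7071)
R[1][2] = -0.6124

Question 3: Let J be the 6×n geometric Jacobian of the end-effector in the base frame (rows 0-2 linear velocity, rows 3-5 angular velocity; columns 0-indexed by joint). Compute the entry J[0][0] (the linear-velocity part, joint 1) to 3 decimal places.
axis z_0 = ẑ; lever o_n−o_0 = (2.7321,0.7321,4.0000)
cross product → J_v[:, 0] = (-0.7321,2.7321,0.0000)
J_ω[:, 0] = z_0
entry J[0][0] = -0.7321

-0.732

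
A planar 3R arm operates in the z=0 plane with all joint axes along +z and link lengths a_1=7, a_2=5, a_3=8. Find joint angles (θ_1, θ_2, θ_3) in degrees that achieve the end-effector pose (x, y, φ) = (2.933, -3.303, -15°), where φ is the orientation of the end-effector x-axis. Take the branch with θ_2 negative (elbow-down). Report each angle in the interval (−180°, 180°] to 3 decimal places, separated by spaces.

-120.002 -134.997 -120.001

wrist centre = target − a_3·(cos φ, sin φ) = (-4.7944, -1.2324)
cos θ_2 = (24.5053−7²−5²)/(2·7·5) = -0.7071; θ_2 = -134.9968° (elbow-down)
β = atan2(-1.2324,-4.7944) = -165.5837°; ψ = atan2(-3.5357,3.4647) = -45.5816°
θ_1 = β − ψ = -120.0021°
θ_3 = φ − θ_1 − θ_2 = -120.0011° (wrapped to (-180°,180°])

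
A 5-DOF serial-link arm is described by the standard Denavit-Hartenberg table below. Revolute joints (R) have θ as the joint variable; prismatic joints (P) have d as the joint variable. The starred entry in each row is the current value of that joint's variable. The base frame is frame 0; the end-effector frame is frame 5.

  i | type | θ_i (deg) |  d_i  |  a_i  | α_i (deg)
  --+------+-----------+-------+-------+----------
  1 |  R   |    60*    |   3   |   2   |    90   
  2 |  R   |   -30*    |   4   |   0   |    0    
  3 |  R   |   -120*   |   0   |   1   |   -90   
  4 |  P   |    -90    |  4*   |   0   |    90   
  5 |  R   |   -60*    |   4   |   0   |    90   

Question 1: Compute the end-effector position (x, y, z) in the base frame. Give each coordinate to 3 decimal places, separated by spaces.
after link 1: o_1 = (1.0000, 1.7321, 3.0000)
after link 2: o_2 = (4.4641, -0.2679, 3.0000)
after link 3: o_3 = (4.0311, -1.0179, 2.5000)
after link 4: o_4 = (5.0311, 0.7141, -0.9641)
after link 5: o_5 = (6.7631, 3.7141, 1.0359)

6.763 3.714 1.036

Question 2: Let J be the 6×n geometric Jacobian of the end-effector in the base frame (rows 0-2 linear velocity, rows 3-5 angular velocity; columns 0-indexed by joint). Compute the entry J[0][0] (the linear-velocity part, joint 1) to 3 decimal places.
-3.714

axis z_0 = ẑ; lever o_n−o_0 = (6.7631,3.7141,1.0359)
cross product → J_v[:, 0] = (-3.7141,6.7631,0.0000)
J_ω[:, 0] = z_0
entry J[0][0] = -3.7141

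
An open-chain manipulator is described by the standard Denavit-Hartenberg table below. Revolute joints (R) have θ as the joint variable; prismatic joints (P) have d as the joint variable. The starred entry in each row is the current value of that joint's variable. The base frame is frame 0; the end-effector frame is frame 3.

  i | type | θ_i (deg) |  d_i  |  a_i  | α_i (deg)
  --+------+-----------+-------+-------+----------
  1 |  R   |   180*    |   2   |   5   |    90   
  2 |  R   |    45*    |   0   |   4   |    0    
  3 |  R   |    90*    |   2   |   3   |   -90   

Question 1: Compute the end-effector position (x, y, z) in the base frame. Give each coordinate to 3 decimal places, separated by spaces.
after link 1: o_1 = (-5.0000, 0.0000, 2.0000)
after link 2: o_2 = (-7.8284, 0.0000, 4.8284)
after link 3: o_3 = (-5.7071, 2.0000, 6.9497)

-5.707 2.000 6.950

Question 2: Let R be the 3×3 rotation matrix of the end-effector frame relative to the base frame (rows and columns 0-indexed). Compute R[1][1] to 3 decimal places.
End-effector y-axis (col 1 of R) = (-0.0000,-1.0000,-0.0000)
R[1][1] = -1.0000

-1.000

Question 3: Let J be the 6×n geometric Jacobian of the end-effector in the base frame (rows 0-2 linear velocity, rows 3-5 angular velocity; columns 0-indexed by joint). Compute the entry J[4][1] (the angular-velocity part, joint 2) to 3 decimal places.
axis z_1 = (0.0000,1.0000,0.0000); lever o_n−o_1 = (-0.7071,2.0000,4.9497)
cross product → J_v[:, 1] = (4.9497,-0.0000,0.7071)
J_ω[:, 1] = z_1
entry J[4][1] = 1.0000

1.000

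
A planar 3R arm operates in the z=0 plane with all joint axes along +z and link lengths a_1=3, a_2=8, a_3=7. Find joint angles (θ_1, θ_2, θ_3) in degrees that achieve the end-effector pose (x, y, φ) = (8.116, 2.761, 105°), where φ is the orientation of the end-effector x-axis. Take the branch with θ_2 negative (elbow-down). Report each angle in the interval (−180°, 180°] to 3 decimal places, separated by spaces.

wrist centre = target − a_3·(cos φ, sin φ) = (9.9277, -4.0005)
cos θ_2 = (114.5637−3²−8²)/(2·3·8) = 0.8659; θ_2 = -30.0131° (elbow-down)
β = atan2(-4.0005,9.9277) = -21.9475°; ψ = atan2(-4.0016,9.9273) = -21.9538°
θ_1 = β − ψ = 0.0064°
θ_3 = φ − θ_1 − θ_2 = 135.0067° (wrapped to (-180°,180°])

0.006 -30.013 135.007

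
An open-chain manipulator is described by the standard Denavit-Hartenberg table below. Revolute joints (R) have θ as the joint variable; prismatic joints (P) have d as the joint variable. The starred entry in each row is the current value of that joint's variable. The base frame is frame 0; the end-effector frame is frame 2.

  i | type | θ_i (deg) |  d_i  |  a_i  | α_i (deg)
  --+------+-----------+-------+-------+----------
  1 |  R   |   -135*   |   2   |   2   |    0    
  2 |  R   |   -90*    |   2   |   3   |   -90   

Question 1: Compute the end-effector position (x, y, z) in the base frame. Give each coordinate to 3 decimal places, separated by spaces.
after link 1: o_1 = (-1.4142, -1.4142, 2.0000)
after link 2: o_2 = (-3.5355, 0.7071, 4.0000)

-3.536 0.707 4.000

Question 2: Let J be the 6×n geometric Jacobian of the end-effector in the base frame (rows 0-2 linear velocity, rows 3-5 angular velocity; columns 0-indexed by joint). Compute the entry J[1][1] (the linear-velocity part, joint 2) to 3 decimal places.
axis z_1 = (0.0000,0.0000,1.0000); lever o_n−o_1 = (-2.1213,2.1213,2.0000)
cross product → J_v[:, 1] = (-2.1213,-2.1213,0.0000)
J_ω[:, 1] = z_1
entry J[1][1] = -2.1213

-2.121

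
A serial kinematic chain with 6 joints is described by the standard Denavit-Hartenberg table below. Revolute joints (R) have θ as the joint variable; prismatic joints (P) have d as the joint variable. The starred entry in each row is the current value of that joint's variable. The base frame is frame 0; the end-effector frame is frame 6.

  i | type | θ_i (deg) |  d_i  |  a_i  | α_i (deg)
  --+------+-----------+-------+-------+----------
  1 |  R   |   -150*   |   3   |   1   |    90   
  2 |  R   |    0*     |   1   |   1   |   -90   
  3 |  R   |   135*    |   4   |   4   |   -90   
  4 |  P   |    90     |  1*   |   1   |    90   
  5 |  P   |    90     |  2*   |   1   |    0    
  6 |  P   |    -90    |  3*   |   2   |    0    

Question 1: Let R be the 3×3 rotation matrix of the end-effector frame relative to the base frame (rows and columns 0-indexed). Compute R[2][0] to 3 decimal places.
-1.000

End-effector x-axis (col 0 of R) = (0.0000,0.0000,-1.0000)
R[2][0] = -1.0000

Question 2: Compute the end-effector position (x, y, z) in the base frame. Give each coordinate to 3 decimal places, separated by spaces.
after link 1: o_1 = (-0.8660, -0.5000, 3.0000)
after link 2: o_2 = (-2.2321, -0.1340, 3.0000)
after link 3: o_3 = (1.6317, -1.1693, 7.0000)
after link 4: o_4 = (1.8905, -0.2033, 6.0000)
after link 5: o_5 = (4.0811, 0.2450, 6.0000)
after link 6: o_6 = (6.9789, -0.5315, 4.0000)

6.979 -0.531 4.000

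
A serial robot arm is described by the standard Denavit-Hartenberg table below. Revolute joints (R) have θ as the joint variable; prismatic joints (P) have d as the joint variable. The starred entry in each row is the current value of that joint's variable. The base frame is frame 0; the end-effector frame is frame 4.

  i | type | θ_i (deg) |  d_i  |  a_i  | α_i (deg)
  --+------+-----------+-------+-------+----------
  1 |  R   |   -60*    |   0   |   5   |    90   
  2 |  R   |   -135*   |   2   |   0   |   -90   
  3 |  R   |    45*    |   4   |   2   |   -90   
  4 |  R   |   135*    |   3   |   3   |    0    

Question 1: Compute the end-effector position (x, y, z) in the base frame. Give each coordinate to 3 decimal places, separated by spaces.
after link 1: o_1 = (2.5000, -4.3301, 0.0000)
after link 2: o_2 = (0.7679, -5.3301, 0.0000)
after link 3: o_3 = (2.9069, -6.2065, -3.8284)
after link 4: o_4 = (3.9753, -6.8144, 0.2322)

3.975 -6.814 0.232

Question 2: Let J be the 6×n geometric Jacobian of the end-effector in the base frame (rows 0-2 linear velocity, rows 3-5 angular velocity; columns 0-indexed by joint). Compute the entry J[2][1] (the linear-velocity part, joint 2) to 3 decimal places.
2.889

axis z_1 = (-0.8660,-0.5000,0.0000); lever o_n−o_1 = (1.4753,-2.4843,0.2322)
cross product → J_v[:, 1] = (-0.1161,0.2011,2.8891)
J_ω[:, 1] = z_1
entry J[2][1] = 2.8891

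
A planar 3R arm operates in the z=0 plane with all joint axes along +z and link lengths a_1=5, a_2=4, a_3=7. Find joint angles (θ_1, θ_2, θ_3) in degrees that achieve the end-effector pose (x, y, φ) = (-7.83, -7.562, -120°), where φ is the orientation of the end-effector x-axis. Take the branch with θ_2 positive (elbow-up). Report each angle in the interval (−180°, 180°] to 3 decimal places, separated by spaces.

149.998 120.003 -30.000

wrist centre = target − a_3·(cos φ, sin φ) = (-4.3300, -1.4998)
cos θ_2 = (20.9984−5²−4²)/(2·5·4) = -0.5000; θ_2 = 120.0027° (elbow-up)
β = atan2(-1.4998,-4.3300) = -160.8950°; ψ = atan2(3.4640,2.9998) = 49.1074°
θ_1 = β − ψ = -210.0024°
θ_3 = φ − θ_1 − θ_2 = -30.0003° (wrapped to (-180°,180°])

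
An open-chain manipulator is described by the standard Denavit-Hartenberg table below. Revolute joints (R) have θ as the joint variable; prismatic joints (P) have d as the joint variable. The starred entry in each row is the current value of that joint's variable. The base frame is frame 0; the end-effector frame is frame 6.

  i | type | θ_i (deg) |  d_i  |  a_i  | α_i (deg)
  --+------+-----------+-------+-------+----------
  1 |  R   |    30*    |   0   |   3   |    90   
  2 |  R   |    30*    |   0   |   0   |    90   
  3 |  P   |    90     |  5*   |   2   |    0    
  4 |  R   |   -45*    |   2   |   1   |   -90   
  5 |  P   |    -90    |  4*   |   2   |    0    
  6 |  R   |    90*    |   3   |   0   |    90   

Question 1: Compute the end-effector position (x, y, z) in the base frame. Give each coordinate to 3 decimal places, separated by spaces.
after link 1: o_1 = (2.5981, 1.5000, 0.0000)
after link 2: o_2 = (2.5981, 1.5000, 0.0000)
after link 3: o_3 = (5.7631, 1.0179, -4.3301)
after link 4: o_4 = (7.5130, 1.2118, -5.7086)
after link 5: o_5 = (7.6720, -1.9625, -8.8549)
after link 6: o_6 = (7.1416, -4.7181, -9.9155)

7.142 -4.718 -9.916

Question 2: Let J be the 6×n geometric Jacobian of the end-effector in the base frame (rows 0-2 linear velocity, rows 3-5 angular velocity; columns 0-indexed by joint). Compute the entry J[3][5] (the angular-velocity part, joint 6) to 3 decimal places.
-0.177

axis z_5 = (-0.1768,-0.9186,-0.3536); lever o_n−o_5 = (-0.5303,-2.7557,-1.0607)
cross product → J_v[:, 5] = (-0.0000,-0.0000,0.0000)
J_ω[:, 5] = z_5
entry J[3][5] = -0.1768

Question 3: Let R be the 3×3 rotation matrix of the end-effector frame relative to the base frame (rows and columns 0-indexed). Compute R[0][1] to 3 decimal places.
End-effector y-axis (col 1 of R) = (-0.1768,-0.9186,-0.3536)
R[0][1] = -0.1768

-0.177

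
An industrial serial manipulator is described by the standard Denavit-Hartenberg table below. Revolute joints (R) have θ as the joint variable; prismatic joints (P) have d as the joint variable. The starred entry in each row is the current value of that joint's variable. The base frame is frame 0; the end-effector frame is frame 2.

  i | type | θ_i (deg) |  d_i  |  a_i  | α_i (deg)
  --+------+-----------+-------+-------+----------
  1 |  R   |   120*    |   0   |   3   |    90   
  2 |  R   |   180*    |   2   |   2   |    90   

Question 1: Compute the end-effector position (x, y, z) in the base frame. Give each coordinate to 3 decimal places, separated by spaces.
after link 1: o_1 = (-1.5000, 2.5981, 0.0000)
after link 2: o_2 = (1.2321, 1.8660, 0.0000)

1.232 1.866 0.000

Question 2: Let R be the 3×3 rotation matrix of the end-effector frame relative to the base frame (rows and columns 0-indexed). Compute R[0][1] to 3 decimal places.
0.866

End-effector y-axis (col 1 of R) = (0.8660,0.5000,0.0000)
R[0][1] = 0.8660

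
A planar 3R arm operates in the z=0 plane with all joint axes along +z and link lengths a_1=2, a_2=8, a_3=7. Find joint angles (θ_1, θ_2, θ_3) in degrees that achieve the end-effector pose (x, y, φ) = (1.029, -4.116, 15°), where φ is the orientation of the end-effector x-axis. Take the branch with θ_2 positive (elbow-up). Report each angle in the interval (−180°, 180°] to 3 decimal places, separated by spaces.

wrist centre = target − a_3·(cos φ, sin φ) = (-5.7325, -5.9277)
cos θ_2 = (67.9994−2²−8²)/(2·2·8) = -0.0000; θ_2 = 90.0011° (elbow-up)
β = atan2(-5.9277,-5.7325) = -134.0407°; ψ = atan2(8.0000,1.9998) = 75.9648°
θ_1 = β − ψ = -210.0055°
θ_3 = φ − θ_1 − θ_2 = 135.0043° (wrapped to (-180°,180°])

149.995 90.001 135.004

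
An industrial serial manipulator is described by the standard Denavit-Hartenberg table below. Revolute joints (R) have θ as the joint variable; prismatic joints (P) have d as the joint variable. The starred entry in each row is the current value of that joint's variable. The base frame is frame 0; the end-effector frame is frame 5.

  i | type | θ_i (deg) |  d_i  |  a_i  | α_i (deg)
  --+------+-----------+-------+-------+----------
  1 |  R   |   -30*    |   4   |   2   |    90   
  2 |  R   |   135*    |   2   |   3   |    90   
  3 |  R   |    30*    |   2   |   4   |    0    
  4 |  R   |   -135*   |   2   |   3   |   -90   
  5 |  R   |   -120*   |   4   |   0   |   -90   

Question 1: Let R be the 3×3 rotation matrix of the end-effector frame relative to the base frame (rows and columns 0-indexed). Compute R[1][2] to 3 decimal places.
0.468

End-effector z-axis (col 2 of R) = (0.8617,0.4684,0.1951)
R[1][2] = 0.4684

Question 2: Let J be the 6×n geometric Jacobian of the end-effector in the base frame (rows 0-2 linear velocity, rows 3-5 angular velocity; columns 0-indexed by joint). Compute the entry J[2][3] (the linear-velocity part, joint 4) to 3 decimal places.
axis z_3 = (0.6124,-0.3536,0.7071); lever o_n−o_3 = (1.3007,3.7905,3.5972)
cross product → J_v[:, 3] = (-3.9521,-1.2831,2.7811)
J_ω[:, 3] = z_3
entry J[2][3] = 2.7811

2.781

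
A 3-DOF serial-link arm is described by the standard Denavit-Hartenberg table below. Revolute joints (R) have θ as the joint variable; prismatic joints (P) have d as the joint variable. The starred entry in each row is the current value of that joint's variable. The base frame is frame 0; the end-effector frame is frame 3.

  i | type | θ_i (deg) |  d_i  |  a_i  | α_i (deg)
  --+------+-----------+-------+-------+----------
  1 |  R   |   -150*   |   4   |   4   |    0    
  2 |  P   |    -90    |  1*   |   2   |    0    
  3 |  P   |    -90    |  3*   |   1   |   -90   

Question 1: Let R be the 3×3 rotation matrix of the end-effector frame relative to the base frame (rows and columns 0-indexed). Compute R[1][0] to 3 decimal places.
0.500

End-effector x-axis (col 0 of R) = (0.8660,0.5000,0.0000)
R[1][0] = 0.5000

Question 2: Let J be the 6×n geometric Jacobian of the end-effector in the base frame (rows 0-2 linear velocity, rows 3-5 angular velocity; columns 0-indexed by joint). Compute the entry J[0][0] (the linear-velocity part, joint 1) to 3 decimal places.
-0.232

axis z_0 = ẑ; lever o_n−o_0 = (-3.5981,0.2321,8.0000)
cross product → J_v[:, 0] = (-0.2321,-3.5981,0.0000)
J_ω[:, 0] = z_0
entry J[0][0] = -0.2321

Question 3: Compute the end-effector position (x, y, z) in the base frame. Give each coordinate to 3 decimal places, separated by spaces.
-3.598 0.232 8.000

after link 1: o_1 = (-3.4641, -2.0000, 4.0000)
after link 2: o_2 = (-4.4641, -0.2679, 5.0000)
after link 3: o_3 = (-3.5981, 0.2321, 8.0000)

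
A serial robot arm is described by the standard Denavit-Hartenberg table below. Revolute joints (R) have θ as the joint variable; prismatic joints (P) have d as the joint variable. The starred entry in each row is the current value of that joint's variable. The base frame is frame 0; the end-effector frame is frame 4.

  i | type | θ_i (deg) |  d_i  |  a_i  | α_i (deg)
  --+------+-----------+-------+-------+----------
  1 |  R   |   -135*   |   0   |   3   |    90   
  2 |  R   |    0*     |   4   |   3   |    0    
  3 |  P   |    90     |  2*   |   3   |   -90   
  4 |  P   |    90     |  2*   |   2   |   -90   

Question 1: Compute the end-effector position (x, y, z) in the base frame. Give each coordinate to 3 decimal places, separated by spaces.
-5.657 -0.000 3.000

after link 1: o_1 = (-2.1213, -2.1213, 0.0000)
after link 2: o_2 = (-7.0711, -1.4142, 0.0000)
after link 3: o_3 = (-8.4853, -0.0000, 3.0000)
after link 4: o_4 = (-5.6569, -0.0000, 3.0000)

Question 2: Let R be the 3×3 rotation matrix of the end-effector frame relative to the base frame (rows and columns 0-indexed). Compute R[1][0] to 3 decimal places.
-0.707

End-effector x-axis (col 0 of R) = (0.7071,-0.7071,0.0000)
R[1][0] = -0.7071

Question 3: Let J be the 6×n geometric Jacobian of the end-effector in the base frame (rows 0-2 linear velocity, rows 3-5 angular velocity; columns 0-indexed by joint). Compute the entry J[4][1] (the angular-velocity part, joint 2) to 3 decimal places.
0.707

axis z_1 = (-0.7071,0.7071,0.0000); lever o_n−o_1 = (-3.5355,2.1213,3.0000)
cross product → J_v[:, 1] = (2.1213,2.1213,1.0000)
J_ω[:, 1] = z_1
entry J[4][1] = 0.7071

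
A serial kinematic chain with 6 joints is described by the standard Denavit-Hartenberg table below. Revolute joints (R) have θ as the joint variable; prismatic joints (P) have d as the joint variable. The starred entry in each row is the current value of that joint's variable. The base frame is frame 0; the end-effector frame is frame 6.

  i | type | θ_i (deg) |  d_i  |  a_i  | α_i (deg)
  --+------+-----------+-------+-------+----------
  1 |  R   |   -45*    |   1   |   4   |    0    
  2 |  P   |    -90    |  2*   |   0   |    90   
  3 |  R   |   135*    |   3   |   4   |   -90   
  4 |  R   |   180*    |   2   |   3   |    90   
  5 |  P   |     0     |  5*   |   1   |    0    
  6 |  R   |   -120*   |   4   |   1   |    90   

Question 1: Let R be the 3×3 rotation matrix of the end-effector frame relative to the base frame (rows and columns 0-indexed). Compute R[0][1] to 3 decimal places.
End-effector y-axis (col 1 of R) = (0.7071,-0.7071,-0.0000)
R[0][1] = 0.7071

0.707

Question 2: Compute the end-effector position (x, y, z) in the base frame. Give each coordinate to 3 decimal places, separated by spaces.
7.888 -6.254 2.552

after link 1: o_1 = (2.8284, -2.8284, 1.0000)
after link 2: o_2 = (2.8284, -2.8284, 3.0000)
after link 3: o_3 = (2.7071, 1.2929, 5.8284)
after link 4: o_4 = (2.2071, 0.7929, 2.2929)
after link 5: o_5 = (5.2426, -3.2426, 1.5858)
after link 6: o_6 = (7.8881, -6.2541, 2.5517)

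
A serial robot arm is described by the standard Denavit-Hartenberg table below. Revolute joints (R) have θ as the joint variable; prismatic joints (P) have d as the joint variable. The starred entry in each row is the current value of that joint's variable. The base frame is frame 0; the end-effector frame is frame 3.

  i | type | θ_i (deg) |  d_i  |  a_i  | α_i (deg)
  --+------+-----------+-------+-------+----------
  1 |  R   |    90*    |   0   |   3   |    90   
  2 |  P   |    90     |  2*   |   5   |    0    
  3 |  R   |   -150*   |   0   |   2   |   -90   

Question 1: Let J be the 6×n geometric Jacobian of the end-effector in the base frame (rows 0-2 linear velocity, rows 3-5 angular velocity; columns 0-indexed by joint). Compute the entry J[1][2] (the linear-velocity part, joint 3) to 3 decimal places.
1.732

axis z_2 = (1.0000,-0.0000,0.0000); lever o_n−o_2 = (0.0000,1.0000,-1.7321)
cross product → J_v[:, 2] = (0.0000,1.7321,1.0000)
J_ω[:, 2] = z_2
entry J[1][2] = 1.7321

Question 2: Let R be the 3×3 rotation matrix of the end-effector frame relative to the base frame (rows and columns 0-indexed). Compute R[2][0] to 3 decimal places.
End-effector x-axis (col 0 of R) = (0.0000,0.5000,-0.8660)
R[2][0] = -0.8660

-0.866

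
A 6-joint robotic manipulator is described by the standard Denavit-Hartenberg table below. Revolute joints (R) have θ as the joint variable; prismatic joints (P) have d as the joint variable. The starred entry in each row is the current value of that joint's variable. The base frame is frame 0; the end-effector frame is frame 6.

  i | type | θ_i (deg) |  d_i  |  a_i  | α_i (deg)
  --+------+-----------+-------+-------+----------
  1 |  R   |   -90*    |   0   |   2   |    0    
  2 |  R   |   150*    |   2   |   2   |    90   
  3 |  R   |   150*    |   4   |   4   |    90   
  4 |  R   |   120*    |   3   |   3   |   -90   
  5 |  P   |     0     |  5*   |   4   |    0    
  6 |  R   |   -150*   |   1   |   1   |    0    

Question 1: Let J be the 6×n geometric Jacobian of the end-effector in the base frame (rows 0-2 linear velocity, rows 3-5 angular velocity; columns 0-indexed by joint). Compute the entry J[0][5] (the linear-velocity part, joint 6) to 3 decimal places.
0.700

axis z_5 = (-0.0580,0.8995,-0.4330); lever o_n−o_5 = (-0.7700,1.1663,0.2165)
cross product → J_v[:, 5] = (0.6998,0.3460,0.6250)
J_ω[:, 5] = z_5
entry J[0][5] = 0.6998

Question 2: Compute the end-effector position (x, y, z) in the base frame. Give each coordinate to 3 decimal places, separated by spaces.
after link 1: o_1 = (0.0000, -2.0000, 0.0000)
after link 2: o_2 = (1.0000, -0.2679, 2.0000)
after link 3: o_3 = (2.7321, -5.2679, 4.0000)
after link 4: o_4 = (6.3816, -4.1429, 5.8481)
after link 5: o_5 = (9.9575, 0.1226, 2.6830)
after link 6: o_6 = (9.1875, 1.2889, 2.8995)

9.188 1.289 2.900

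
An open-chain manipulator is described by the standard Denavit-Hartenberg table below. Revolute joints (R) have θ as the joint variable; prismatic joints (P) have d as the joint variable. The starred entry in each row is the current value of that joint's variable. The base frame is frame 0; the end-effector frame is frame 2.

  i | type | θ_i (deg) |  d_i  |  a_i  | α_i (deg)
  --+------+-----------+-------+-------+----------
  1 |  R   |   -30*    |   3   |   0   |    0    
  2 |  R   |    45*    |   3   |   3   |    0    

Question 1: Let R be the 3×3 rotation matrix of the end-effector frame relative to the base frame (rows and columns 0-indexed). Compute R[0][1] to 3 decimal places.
End-effector y-axis (col 1 of R) = (-0.2588,0.9659,0.0000)
R[0][1] = -0.2588

-0.259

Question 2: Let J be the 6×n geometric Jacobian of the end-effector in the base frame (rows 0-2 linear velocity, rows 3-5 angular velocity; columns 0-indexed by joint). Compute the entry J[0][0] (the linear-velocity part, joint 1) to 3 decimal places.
-0.776

axis z_0 = ẑ; lever o_n−o_0 = (2.8978,0.7765,6.0000)
cross product → J_v[:, 0] = (-0.7765,2.8978,0.0000)
J_ω[:, 0] = z_0
entry J[0][0] = -0.7765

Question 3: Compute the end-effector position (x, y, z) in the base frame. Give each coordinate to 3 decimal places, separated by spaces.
after link 1: o_1 = (0.0000, 0.0000, 3.0000)
after link 2: o_2 = (2.8978, 0.7765, 6.0000)

2.898 0.776 6.000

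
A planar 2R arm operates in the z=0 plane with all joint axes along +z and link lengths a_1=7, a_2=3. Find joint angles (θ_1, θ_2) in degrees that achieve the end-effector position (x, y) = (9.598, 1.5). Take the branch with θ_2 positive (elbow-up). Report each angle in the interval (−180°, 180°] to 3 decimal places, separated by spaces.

-0.001 30.004

cos θ_2 = (94.3716−7²−3²)/(2·7·3) = 0.8660; θ_2 = 30.0040° (elbow-up)
β = atan2(1.5000,9.5980) = 8.8825°; ψ = atan2(1.5002,9.5980) = 8.8836°
θ_1 = β − ψ = -0.0011°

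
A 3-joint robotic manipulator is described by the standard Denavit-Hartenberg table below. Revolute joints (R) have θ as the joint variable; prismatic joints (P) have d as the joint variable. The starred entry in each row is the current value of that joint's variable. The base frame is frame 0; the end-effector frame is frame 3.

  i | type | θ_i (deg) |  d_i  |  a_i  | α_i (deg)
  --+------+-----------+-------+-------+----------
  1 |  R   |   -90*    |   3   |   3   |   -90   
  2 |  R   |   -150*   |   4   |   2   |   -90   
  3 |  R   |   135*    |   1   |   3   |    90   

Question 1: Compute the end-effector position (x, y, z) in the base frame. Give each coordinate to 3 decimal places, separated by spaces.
1.879 -3.605 3.805

after link 1: o_1 = (0.0000, -3.0000, 3.0000)
after link 2: o_2 = (4.0000, -1.2679, 4.0000)
after link 3: o_3 = (1.8787, -3.6051, 3.8054)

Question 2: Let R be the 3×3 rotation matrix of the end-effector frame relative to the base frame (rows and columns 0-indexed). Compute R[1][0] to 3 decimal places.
-0.612

End-effector x-axis (col 0 of R) = (-0.7071,-0.6124,-0.3536)
R[1][0] = -0.6124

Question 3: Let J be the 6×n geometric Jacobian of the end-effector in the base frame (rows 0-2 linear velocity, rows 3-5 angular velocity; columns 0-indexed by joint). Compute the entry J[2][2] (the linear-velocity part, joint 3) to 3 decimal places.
-1.061

axis z_2 = (0.0000,-0.5000,0.8660); lever o_n−o_2 = (-2.1213,-2.3371,-0.1946)
cross product → J_v[:, 2] = (2.1213,-1.8371,-1.0607)
J_ω[:, 2] = z_2
entry J[2][2] = -1.0607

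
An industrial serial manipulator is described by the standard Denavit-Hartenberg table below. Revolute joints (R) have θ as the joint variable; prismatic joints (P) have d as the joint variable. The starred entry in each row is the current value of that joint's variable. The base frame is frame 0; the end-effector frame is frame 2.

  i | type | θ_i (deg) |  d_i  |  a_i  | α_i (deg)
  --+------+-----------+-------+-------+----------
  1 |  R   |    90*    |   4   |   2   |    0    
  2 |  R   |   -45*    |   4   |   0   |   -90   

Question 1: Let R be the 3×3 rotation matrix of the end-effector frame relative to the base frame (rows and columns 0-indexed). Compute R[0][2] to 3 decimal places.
End-effector z-axis (col 2 of R) = (-0.7071,0.7071,0.0000)
R[0][2] = -0.7071

-0.707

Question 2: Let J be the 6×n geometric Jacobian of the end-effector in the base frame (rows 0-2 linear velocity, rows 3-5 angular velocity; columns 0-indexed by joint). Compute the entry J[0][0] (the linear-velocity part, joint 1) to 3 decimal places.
axis z_0 = ẑ; lever o_n−o_0 = (0.0000,2.0000,8.0000)
cross product → J_v[:, 0] = (-2.0000,0.0000,0.0000)
J_ω[:, 0] = z_0
entry J[0][0] = -2.0000

-2.000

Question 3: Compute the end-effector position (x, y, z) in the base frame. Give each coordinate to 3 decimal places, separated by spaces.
after link 1: o_1 = (0.0000, 2.0000, 4.0000)
after link 2: o_2 = (0.0000, 2.0000, 8.0000)

0.000 2.000 8.000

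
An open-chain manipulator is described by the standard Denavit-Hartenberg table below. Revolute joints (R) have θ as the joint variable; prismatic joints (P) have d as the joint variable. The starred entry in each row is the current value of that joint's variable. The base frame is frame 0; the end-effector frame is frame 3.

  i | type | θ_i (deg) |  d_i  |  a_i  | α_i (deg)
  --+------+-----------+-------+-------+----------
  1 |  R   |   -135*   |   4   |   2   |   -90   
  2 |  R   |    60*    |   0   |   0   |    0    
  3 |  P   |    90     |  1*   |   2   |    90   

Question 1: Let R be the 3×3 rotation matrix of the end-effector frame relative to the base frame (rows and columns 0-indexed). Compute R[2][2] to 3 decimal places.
-0.866

End-effector z-axis (col 2 of R) = (-0.3536,-0.3536,-0.8660)
R[2][2] = -0.8660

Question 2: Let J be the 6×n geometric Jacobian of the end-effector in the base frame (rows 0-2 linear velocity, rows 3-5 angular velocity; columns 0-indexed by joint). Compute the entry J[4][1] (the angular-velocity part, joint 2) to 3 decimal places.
-0.707

axis z_1 = (0.7071,-0.7071,0.0000); lever o_n−o_1 = (1.9319,0.5176,-1.0000)
cross product → J_v[:, 1] = (0.7071,0.7071,1.7321)
J_ω[:, 1] = z_1
entry J[4][1] = -0.7071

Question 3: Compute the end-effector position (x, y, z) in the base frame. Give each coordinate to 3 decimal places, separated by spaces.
after link 1: o_1 = (-1.4142, -1.4142, 4.0000)
after link 2: o_2 = (-1.4142, -1.4142, 4.0000)
after link 3: o_3 = (0.5176, -0.8966, 3.0000)

0.518 -0.897 3.000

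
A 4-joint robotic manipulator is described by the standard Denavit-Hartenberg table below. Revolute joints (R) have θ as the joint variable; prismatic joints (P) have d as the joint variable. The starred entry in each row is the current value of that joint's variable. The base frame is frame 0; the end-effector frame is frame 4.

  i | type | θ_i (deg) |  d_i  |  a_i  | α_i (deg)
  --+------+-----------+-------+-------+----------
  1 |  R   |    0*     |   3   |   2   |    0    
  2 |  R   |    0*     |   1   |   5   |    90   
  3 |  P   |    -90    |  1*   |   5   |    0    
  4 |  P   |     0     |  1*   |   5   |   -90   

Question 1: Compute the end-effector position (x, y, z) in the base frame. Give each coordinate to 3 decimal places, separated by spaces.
after link 1: o_1 = (2.0000, 0.0000, 3.0000)
after link 2: o_2 = (7.0000, 0.0000, 4.0000)
after link 3: o_3 = (7.0000, -1.0000, -1.0000)
after link 4: o_4 = (7.0000, -2.0000, -6.0000)

7.000 -2.000 -6.000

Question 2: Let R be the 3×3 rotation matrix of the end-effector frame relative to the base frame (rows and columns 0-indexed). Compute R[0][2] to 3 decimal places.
1.000

End-effector z-axis (col 2 of R) = (1.0000,-0.0000,0.0000)
R[0][2] = 1.0000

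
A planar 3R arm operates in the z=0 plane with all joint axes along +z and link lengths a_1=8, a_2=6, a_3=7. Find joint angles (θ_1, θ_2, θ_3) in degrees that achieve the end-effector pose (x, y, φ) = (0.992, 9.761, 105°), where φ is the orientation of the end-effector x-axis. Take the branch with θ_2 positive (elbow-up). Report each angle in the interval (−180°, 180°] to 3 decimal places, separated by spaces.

-0.002 150.004 -45.002

wrist centre = target − a_3·(cos φ, sin φ) = (2.8037, 2.9995)
cos θ_2 = (16.8580−8²−6²)/(2·8·6) = -0.8661; θ_2 = 150.0042° (elbow-up)
β = atan2(2.9995,2.8037) = 46.9323°; ψ = atan2(2.9996,2.8036) = 46.9343°
θ_1 = β − ψ = -0.0020°
θ_3 = φ − θ_1 − θ_2 = -45.0022° (wrapped to (-180°,180°])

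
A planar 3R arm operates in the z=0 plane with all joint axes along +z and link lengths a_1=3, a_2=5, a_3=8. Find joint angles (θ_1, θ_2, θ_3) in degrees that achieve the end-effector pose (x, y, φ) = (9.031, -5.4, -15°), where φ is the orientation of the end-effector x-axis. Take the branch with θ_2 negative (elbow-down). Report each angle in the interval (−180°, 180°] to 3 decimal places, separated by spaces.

wrist centre = target − a_3·(cos φ, sin φ) = (1.3036, -3.3294)
cos θ_2 = (12.7846−3²−5²)/(2·3·5) = -0.7072; θ_2 = -135.0060° (elbow-down)
β = atan2(-3.3294,1.3036) = -68.6179°; ψ = atan2(-3.5352,-0.5359) = -98.6200°
θ_1 = β − ψ = 30.0020°
θ_3 = φ − θ_1 − θ_2 = 90.0040° (wrapped to (-180°,180°])

30.002 -135.006 90.004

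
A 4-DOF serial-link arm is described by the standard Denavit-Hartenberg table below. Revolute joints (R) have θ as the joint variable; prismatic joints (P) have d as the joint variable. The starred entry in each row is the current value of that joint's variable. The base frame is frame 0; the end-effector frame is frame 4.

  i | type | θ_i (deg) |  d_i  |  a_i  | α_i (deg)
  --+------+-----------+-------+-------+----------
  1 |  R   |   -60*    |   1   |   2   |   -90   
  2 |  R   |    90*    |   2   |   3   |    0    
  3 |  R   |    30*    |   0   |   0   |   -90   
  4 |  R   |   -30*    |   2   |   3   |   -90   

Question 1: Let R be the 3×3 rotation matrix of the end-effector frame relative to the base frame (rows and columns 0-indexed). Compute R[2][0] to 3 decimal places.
-0.750

End-effector x-axis (col 0 of R) = (0.2165,0.6250,-0.7500)
R[2][0] = -0.7500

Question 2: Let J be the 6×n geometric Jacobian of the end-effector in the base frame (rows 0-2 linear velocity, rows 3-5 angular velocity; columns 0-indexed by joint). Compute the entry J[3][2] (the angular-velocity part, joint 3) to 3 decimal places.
0.866

axis z_2 = (0.8660,0.5000,0.0000); lever o_n−o_2 = (-0.2165,3.3750,-1.2500)
cross product → J_v[:, 2] = (-0.6250,1.0825,3.0311)
J_ω[:, 2] = z_2
entry J[3][2] = 0.8660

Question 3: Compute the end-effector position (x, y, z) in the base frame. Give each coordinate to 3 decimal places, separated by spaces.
after link 1: o_1 = (1.0000, -1.7321, 1.0000)
after link 2: o_2 = (2.7321, -0.7321, -2.0000)
after link 3: o_3 = (2.7321, -0.7321, -2.0000)
after link 4: o_4 = (2.5155, 2.6429, -3.2500)

2.516 2.643 -3.250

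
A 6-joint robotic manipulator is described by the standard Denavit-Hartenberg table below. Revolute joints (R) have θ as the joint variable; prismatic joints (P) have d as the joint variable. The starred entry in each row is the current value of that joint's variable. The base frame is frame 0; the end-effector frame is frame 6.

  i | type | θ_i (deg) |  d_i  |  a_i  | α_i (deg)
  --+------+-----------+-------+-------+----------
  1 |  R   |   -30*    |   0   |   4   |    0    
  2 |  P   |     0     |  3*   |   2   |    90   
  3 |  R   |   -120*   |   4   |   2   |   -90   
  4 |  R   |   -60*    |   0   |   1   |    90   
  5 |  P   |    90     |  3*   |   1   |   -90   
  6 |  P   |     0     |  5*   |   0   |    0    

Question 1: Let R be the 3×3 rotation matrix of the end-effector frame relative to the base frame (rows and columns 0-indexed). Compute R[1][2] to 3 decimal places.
0.625

End-effector z-axis (col 2 of R) = (0.6495,0.6250,0.4330)
R[1][2] = 0.6250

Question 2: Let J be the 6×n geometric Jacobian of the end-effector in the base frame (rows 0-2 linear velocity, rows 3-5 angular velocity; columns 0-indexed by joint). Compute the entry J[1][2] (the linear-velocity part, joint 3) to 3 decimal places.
axis z_2 = (-0.5000,-0.8660,0.0000); lever o_n−o_2 = (0.8571,-2.8457,1.7500)
cross product → J_v[:, 2] = (-1.5155,0.8750,2.1651)
J_ω[:, 2] = z_2
entry J[1][2] = 0.8750

0.875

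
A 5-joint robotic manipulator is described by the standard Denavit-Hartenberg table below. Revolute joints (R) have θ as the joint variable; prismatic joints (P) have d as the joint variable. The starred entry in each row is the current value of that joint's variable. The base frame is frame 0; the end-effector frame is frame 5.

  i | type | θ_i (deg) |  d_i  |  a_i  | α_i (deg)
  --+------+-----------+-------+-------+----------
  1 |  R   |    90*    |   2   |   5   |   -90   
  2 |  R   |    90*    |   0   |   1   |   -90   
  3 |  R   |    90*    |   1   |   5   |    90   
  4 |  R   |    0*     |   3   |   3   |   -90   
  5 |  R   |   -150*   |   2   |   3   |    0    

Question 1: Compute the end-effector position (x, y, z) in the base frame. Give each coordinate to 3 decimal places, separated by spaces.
5.402 2.000 -3.500

after link 1: o_1 = (0.0000, 5.0000, 2.0000)
after link 2: o_2 = (0.0000, 5.0000, 1.0000)
after link 3: o_3 = (5.0000, 4.0000, 1.0000)
after link 4: o_4 = (8.0000, 4.0000, -2.0000)
after link 5: o_5 = (5.4019, 2.0000, -3.5000)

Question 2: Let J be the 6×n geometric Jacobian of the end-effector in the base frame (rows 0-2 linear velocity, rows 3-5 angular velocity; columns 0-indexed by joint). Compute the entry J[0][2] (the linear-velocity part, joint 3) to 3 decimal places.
4.500

axis z_2 = (-0.0000,-1.0000,-0.0000); lever o_n−o_2 = (5.4019,-3.0000,-4.5000)
cross product → J_v[:, 2] = (4.5000,-0.0000,5.4019)
J_ω[:, 2] = z_2
entry J[0][2] = 4.5000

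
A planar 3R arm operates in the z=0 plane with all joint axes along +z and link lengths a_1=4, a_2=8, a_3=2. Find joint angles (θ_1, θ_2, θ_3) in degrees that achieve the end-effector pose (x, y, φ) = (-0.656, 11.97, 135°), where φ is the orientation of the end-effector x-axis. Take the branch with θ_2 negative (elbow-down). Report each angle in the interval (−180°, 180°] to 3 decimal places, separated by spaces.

wrist centre = target − a_3·(cos φ, sin φ) = (0.7582, 10.5558)
cos θ_2 = (111.9995−4²−8²)/(2·4·8) = 0.5000; θ_2 = -60.0005° (elbow-down)
β = atan2(10.5558,0.7582) = 85.8915°; ψ = atan2(-6.9282,7.9999) = -40.8938°
θ_1 = β − ψ = 126.7853°
θ_3 = φ − θ_1 − θ_2 = 68.2152° (wrapped to (-180°,180°])

126.785 -60.001 68.215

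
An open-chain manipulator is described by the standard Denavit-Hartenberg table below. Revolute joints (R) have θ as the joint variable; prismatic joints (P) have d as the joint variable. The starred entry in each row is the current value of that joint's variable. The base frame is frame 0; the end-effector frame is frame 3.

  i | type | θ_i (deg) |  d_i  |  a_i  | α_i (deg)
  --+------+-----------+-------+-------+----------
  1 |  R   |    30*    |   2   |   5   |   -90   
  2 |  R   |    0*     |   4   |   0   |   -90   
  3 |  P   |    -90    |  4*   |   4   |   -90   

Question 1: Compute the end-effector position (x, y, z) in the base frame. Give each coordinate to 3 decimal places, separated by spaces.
0.330 9.428 -2.000

after link 1: o_1 = (4.3301, 2.5000, 2.0000)
after link 2: o_2 = (2.3301, 5.9641, 2.0000)
after link 3: o_3 = (0.3301, 9.4282, -2.0000)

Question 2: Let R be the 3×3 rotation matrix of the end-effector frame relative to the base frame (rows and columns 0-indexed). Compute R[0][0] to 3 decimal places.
End-effector x-axis (col 0 of R) = (-0.5000,0.8660,0.0000)
R[0][0] = -0.5000

-0.500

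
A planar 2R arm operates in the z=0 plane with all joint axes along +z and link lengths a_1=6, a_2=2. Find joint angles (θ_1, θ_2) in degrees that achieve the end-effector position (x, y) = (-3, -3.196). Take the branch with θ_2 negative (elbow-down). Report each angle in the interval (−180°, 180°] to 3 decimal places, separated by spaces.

-120.003 -150.005

cos θ_2 = (19.2144−6²−2²)/(2·6·2) = -0.8661; θ_2 = -150.0047° (elbow-down)
β = atan2(-3.1960,-3.0000) = -133.1881°; ψ = atan2(-0.9999,4.2679) = -13.1852°
θ_1 = β − ψ = -120.0029°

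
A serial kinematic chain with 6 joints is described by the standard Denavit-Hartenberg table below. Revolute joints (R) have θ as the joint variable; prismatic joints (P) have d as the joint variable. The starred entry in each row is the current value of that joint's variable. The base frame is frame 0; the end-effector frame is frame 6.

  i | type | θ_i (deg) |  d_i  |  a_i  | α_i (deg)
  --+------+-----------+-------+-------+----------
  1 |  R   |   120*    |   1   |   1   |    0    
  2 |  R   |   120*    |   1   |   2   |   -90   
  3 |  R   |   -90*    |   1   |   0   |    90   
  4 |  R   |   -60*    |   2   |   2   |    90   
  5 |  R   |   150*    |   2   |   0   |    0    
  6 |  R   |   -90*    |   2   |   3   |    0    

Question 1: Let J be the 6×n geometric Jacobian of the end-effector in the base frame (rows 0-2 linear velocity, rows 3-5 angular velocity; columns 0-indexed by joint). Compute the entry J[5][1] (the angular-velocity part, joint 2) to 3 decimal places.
axis z_1 = (0.0000,0.0000,1.0000); lever o_n−o_1 = (-2.1920,4.2655,-0.7141)
cross product → J_v[:, 1] = (-4.2655,-2.1920,0.0000)
J_ω[:, 1] = z_1
entry J[5][1] = 1.0000

1.000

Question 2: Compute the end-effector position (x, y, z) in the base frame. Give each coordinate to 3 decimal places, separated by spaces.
after link 1: o_1 = (-0.5000, 0.8660, 1.0000)
after link 2: o_2 = (-1.5000, -0.8660, 2.0000)
after link 3: o_3 = (-0.6340, -1.3660, 2.0000)
after link 4: o_4 = (-1.1340, 1.2321, 3.0000)
after link 5: o_5 = (-2.0000, 1.7321, 1.2679)
after link 6: o_6 = (-2.6920, 5.1316, 0.2859)

-2.692 5.132 0.286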